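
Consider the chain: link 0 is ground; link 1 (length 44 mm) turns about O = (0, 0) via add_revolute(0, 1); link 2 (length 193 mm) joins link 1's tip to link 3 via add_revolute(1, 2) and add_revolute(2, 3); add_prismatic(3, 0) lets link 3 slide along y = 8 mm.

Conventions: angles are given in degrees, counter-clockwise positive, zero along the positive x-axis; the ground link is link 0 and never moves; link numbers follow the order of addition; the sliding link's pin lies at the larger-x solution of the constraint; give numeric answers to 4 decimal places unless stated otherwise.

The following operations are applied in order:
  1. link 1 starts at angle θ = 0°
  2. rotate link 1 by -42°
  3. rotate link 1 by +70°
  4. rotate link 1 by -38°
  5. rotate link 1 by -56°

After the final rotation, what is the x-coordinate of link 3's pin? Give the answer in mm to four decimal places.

geometry: r = 44 mm, L = 193 mm, e = 8 mm; θ starts at 0°
rotate link 1 by -42°: θ ← 0° -42° = -42°
rotate link 1 by +70°: θ ← -42° +70° = 28°
rotate link 1 by -38°: θ ← 28° -38° = -10°
rotate link 1 by -56°: θ ← -10° -56° = -66°
crank pin P = (r cos θ, r sin θ) = (17.896412, -40.196000)
h = r sin θ − e = -40.196000 − 8 = -48.196000
x = r cos θ + √(L² − h²) = 17.896412 + 186.885381 = 204.781793

204.7818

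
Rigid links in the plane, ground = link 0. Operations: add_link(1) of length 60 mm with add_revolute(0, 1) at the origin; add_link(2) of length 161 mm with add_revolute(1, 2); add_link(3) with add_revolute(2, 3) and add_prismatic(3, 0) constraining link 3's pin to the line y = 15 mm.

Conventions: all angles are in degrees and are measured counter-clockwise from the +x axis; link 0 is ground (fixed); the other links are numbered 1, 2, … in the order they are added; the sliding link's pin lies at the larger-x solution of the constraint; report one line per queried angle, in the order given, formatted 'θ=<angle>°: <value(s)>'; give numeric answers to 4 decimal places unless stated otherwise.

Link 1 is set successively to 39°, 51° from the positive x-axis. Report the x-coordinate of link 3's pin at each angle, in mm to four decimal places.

geometry: r = 60 mm, L = 161 mm, e = 15 mm
θ=39°: crank pin P = (r cos θ, r sin θ) = (46.628758, 37.759223)
θ=39°: h = r sin θ − e = 37.759223 − 15 = 22.759223
θ=39°: x = r cos θ + √(L² − h²) = 46.628758 + 159.383242 = 206.011999
θ=51°: crank pin P = (r cos θ, r sin θ) = (37.759223, 46.628758)
θ=51°: h = r sin θ − e = 46.628758 − 15 = 31.628758
θ=51°: x = r cos θ + √(L² − h²) = 37.759223 + 157.862667 = 195.621891

θ=39°: 206.0120
θ=51°: 195.6219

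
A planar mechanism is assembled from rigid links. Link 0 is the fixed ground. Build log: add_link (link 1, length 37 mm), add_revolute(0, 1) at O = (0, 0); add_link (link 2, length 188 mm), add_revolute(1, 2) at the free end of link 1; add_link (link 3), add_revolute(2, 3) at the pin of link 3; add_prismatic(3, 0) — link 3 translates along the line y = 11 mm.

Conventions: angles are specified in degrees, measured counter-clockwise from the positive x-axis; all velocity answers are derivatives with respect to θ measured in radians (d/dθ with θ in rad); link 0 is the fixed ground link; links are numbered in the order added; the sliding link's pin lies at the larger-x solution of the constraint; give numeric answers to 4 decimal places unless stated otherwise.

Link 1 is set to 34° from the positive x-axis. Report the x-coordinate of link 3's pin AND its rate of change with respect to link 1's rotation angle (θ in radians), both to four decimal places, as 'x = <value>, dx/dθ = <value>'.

geometry: r = 37 mm, L = 188 mm, e = 11 mm
crank pin P = (r cos θ, r sin θ) = (30.674390, 20.690137)
h = r sin θ − e = 20.690137 − 11 = 9.690137
x = r cos θ + √(L² − h²) = 30.674390 + 187.750103 = 218.424493
dx/dθ = −r sin θ − h·r cos θ/√(L² − h²) (θ in radians; h = 9.690137) = -22.273301

x = 218.4245, dx/dθ = -22.2733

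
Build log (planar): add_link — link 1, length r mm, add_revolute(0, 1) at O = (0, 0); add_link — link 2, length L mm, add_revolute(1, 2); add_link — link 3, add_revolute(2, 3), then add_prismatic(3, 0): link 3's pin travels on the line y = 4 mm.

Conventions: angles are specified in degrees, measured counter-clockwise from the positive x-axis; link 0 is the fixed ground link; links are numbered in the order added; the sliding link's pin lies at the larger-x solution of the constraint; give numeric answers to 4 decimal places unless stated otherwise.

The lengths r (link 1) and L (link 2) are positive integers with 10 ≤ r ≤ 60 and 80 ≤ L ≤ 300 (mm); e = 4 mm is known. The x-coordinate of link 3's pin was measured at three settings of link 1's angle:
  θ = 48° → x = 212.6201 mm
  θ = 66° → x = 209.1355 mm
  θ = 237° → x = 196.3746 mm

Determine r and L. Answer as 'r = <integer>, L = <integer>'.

constraint per measurement: (x − r cos θ)² + (r sin θ − e)² = L²
subtracting the θ₁ and θ₂ equations cancels the r² and L² terms:
r = (x₁² − x₂²) / (2[(x₁cos θ₁ + e sin θ₁) − (x₂cos θ₂ + e sin θ₂)]) = 12.9998 → r = 13
L² = (x₁ − r cos θ₁)² + (r sin θ₁ − e)² = 41615.9838 → L = 204.0000 → L = 204
check at θ₃=237°: x = 196.3746 (printed 196.3746) ✓

r = 13, L = 204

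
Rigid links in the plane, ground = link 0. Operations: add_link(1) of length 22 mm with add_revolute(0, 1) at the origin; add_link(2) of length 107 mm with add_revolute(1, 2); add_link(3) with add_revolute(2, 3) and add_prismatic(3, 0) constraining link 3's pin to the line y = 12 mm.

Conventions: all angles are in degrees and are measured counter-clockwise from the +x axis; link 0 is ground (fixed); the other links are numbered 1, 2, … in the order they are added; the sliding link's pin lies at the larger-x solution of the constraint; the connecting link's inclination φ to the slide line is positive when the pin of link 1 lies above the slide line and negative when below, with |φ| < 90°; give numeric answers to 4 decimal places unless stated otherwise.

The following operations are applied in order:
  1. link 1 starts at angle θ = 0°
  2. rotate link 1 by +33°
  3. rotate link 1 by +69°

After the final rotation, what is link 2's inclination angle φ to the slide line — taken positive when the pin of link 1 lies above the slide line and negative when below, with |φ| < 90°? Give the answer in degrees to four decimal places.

geometry: r = 22 mm, L = 107 mm, e = 12 mm; θ starts at 0°
rotate link 1 by +33°: θ ← 0° +33° = 33°
rotate link 1 by +69°: θ ← 33° +69° = 102°
h = r sin θ − e = 21.519247 − 12 = 9.519247
sin φ = h / L = 9.519247 / 107 = 0.08896493
φ = arcsin(0.08896493) = 5.104063°

5.1041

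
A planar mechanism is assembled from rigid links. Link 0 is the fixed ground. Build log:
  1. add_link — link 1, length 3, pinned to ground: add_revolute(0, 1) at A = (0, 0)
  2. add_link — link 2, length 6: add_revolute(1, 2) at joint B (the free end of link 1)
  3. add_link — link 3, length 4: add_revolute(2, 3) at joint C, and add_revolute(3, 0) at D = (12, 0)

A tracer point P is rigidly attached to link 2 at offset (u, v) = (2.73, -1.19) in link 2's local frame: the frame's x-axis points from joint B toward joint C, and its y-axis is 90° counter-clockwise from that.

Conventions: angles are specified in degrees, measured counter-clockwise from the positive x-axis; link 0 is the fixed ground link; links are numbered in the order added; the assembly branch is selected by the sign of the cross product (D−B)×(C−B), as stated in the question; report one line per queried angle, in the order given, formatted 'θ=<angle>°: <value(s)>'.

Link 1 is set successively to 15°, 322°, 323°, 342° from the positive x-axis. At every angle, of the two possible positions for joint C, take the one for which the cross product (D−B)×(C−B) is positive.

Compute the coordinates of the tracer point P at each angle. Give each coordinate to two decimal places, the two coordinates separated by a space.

A=(0,0), D=(12.00,0)
θ=15°: B = A + 3.00·(cos15°, sin15°) = (2.8978, 0.7765)
θ=15°: |BD| = 9.1353
θ=15°: circle(B,6.00) ∩ circle(D,4.00): a=5.6623, h=1.9845
θ=15°:   candidates: C₊=(8.7083,2.2725) cross=18.129; C₋=(8.3709,-1.6822) cross=-18.129
θ=15°:   branch + wants cross > 0 → take C=(8.7083,2.2725) (cross=18.129)
θ=15°: ex = (C−B)/|BC| = (0.9684,0.2493); ey = (-0.2493,0.9684)
θ=15°: P = B + 2.73·ex + -1.19·ey = (5.8383,0.3048)
θ=322°: B = A + 3.00·(cos322°, sin322°) = (2.3640, -1.8470)
θ=322°: |BD| = 9.8114
θ=322°: circle(B,6.00) ∩ circle(D,4.00): a=5.9249, h=0.9462
θ=322°:   candidates: C₊=(8.0049,0.1977) cross=9.284; C₋=(8.3611,-1.6609) cross=-9.284
θ=322°:   branch + wants cross > 0 → take C=(8.0049,0.1977) (cross=9.284)
θ=322°: ex = (C−B)/|BC| = (0.9401,0.3408); ey = (-0.3408,0.9401)
θ=322°: P = B + 2.73·ex + -1.19·ey = (5.3362,-2.0354)
θ=323°: B = A + 3.00·(cos323°, sin323°) = (2.3959, -1.8054)
θ=323°: |BD| = 9.7723
θ=323°: circle(B,6.00) ∩ circle(D,4.00): a=5.9095, h=1.0384
θ=323°:   candidates: C₊=(8.0118,0.3069) cross=10.148; C₋=(8.3955,-1.7342) cross=-10.148
θ=323°:   branch + wants cross > 0 → take C=(8.0118,0.3069) (cross=10.148)
θ=323°: ex = (C−B)/|BC| = (0.9360,0.3521); ey = (-0.3521,0.9360)
θ=323°: P = B + 2.73·ex + -1.19·ey = (5.3701,-1.9582)
θ=342°: B = A + 3.00·(cos342°, sin342°) = (2.8532, -0.9271)
θ=342°: |BD| = 9.1937
θ=342°: circle(B,6.00) ∩ circle(D,4.00): a=5.6845, h=1.9199
θ=342°:   candidates: C₊=(8.3152,1.5562) cross=17.651; C₋=(8.7023,-2.2639) cross=-17.651
θ=342°:   branch + wants cross > 0 → take C=(8.3152,1.5562) (cross=17.651)
θ=342°: ex = (C−B)/|BC| = (0.9103,0.4139); ey = (-0.4139,0.9103)
θ=342°: P = B + 2.73·ex + -1.19·ey = (5.8309,-0.8804)

θ=15°: 5.84 0.30
θ=322°: 5.34 -2.04
θ=323°: 5.37 -1.96
θ=342°: 5.83 -0.88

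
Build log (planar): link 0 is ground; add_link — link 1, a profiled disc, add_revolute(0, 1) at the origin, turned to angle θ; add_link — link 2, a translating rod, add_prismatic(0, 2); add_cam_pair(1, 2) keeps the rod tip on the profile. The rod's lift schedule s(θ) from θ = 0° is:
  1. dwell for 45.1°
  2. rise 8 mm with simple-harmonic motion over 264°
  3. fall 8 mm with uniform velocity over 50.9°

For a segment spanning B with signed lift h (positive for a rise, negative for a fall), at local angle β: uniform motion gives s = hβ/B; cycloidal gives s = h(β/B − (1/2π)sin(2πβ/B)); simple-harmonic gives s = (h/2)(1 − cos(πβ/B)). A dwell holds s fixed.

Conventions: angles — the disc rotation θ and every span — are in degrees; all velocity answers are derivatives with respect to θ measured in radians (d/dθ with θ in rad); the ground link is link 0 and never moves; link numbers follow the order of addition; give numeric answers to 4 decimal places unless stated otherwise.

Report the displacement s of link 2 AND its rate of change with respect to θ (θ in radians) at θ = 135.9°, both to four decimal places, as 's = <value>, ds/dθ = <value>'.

seg 1 [0°–45.1°] dwell: s stays 0.0000
seg 2 [45.1°–309.1°] simple-harmonic, h=8: θ=135.9° here. β=90.8, B=264. 8/2·(1 − cos(π·0.3439)) = 2.1165 → s = 2.1165
velocity in seg [45.1°–309.1°] (simple-harmonic), θ in radians: β = 90.8° = 1.5848 rad, B = 264° = 4.6077 rad; ds/dθ = (πh/(2B)) sin(πβ/B) = (π·8/(2·4.6077)) sin(π·0.3439) = 2.406004 mm/rad

s = 2.1165, ds/dθ = 2.4060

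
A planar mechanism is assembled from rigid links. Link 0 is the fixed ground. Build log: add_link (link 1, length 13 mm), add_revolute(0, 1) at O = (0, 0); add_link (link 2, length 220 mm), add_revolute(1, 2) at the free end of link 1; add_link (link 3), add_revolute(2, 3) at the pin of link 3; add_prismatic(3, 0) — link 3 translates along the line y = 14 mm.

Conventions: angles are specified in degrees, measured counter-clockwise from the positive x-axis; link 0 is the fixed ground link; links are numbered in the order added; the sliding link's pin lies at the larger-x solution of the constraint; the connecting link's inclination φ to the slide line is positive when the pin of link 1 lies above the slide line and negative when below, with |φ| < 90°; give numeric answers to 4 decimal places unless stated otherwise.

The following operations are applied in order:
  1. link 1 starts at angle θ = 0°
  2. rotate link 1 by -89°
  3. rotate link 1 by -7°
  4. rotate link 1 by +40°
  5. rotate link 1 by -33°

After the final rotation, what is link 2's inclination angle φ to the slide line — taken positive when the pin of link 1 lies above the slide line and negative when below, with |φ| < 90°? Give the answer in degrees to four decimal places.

geometry: r = 13 mm, L = 220 mm, e = 14 mm; θ starts at 0°
rotate link 1 by -89°: θ ← 0° -89° = -89°
rotate link 1 by -7°: θ ← -89° -7° = -96°
rotate link 1 by +40°: θ ← -96° +40° = -56°
rotate link 1 by -33°: θ ← -56° -33° = -89°
h = r sin θ − e = -12.998020 − 14 = -26.998020
sin φ = h / L = -26.998020 / 220 = -0.12271827
φ = arcsin(-0.12271827) = -7.049008°

-7.0490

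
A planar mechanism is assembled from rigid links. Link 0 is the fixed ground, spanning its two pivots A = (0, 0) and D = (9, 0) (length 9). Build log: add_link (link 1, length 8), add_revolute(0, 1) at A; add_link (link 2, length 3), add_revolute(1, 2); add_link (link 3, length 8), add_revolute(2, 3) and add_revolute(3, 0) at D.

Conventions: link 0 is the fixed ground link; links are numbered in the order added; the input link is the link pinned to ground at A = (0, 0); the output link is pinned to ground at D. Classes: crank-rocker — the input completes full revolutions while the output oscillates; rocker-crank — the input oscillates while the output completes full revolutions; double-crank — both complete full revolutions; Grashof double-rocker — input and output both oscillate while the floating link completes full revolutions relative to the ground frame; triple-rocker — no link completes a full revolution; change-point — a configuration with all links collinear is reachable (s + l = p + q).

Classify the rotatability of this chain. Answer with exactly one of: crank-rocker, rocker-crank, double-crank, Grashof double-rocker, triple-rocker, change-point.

lengths: ground=9, input=8, coupler=3, output=8
sorted: s=3 (shortest), l=9 (longest), p+q=16
s + l = 12 vs p + q = 16
s + l < p + q (Grashof) with shortest = coupler link → Grashof double-rocker

Grashof double-rocker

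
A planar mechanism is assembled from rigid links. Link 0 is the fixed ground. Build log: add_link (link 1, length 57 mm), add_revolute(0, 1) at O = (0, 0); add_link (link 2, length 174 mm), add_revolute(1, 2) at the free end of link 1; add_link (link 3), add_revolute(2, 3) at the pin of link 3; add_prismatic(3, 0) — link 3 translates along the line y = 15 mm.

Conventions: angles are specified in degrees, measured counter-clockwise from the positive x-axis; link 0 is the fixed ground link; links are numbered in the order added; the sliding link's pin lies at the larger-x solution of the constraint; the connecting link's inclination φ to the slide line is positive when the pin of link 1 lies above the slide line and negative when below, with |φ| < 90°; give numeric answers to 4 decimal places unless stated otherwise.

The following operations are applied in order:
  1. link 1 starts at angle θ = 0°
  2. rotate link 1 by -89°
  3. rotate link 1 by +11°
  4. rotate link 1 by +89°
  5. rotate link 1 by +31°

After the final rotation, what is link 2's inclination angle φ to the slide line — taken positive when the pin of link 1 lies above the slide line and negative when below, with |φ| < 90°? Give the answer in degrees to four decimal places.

geometry: r = 57 mm, L = 174 mm, e = 15 mm; θ starts at 0°
rotate link 1 by -89°: θ ← 0° -89° = -89°
rotate link 1 by +11°: θ ← -89° +11° = -78°
rotate link 1 by +89°: θ ← -78° +89° = 11°
rotate link 1 by +31°: θ ← 11° +31° = 42°
h = r sin θ − e = 38.140445 − 15 = 23.140445
sin φ = h / L = 23.140445 / 174 = 0.13299106
φ = arcsin(0.13299106) = 7.642469°

7.6425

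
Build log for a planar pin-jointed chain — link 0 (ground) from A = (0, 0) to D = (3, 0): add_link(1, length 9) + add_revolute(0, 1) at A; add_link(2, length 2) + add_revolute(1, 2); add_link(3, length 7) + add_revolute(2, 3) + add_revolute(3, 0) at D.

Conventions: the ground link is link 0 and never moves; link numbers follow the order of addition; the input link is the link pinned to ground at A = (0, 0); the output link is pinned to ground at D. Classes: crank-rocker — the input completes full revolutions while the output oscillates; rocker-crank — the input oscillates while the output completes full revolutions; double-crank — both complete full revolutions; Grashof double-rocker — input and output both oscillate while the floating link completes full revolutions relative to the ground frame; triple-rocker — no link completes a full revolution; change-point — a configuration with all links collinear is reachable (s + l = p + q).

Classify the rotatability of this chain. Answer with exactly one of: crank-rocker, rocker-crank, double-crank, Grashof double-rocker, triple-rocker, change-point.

lengths: ground=3, input=9, coupler=2, output=7
sorted: s=2 (shortest), l=9 (longest), p+q=10
s + l = 11 vs p + q = 10
s + l > p + q → non-Grashof → no link fully rotates → triple-rocker

triple-rocker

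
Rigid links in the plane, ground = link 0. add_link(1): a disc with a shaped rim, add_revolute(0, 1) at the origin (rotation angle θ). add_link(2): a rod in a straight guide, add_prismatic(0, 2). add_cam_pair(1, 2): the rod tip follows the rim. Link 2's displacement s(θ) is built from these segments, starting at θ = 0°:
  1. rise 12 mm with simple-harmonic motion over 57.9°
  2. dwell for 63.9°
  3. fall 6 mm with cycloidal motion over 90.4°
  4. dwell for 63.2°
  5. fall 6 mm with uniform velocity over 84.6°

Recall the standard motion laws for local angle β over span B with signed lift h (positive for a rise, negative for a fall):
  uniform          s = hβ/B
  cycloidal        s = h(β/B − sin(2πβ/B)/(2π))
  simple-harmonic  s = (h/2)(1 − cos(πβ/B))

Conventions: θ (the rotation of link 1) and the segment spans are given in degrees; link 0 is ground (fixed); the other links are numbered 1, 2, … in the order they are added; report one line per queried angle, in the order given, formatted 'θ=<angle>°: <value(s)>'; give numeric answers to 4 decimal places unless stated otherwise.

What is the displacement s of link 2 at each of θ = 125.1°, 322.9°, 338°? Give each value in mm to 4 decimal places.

segment 1 (0° to 57.9°, simple-harmonic, h = 12) is passed completely: s = 0.0000 + (12) = 12.0000
segment 2 (57.9° to 121.8°, dwell): s unchanged at 12.0000
θ = 125.1° falls in segment 3 (121.8° to 212.2°, cycloidal, h = -6): β = 125.1 − 121.8 = 3.3°, B = 90.4°; Δs = -6·(0.0365 − sin(2π·0.0365)/(2π)) = -0.0019; s = 12.0000 − 0.0019 = 11.9981
segment 3 (121.8° to 212.2°, cycloidal, h = -6) is passed completely: s = 12.0000 + (-6) = 6.0000
segment 4 (212.2° to 275.4°, dwell): s unchanged at 6.0000
θ = 322.9° falls in segment 5 (275.4° to 360°, uniform, h = -6): β = 322.9 − 275.4 = 47.5°, B = 84.6°; Δs = -6·47.5/84.6 = -3.3688; s = 6.0000 − 3.3688 = 2.6312
θ = 338° falls in segment 5 (275.4° to 360°, uniform, h = -6): β = 338 − 275.4 = 62.6°, B = 84.6°; Δs = -6·62.6/84.6 = -4.4397; s = 6.0000 − 4.4397 = 1.5603

θ=125.1°: 11.9981
θ=322.9°: 2.6312
θ=338°: 1.5603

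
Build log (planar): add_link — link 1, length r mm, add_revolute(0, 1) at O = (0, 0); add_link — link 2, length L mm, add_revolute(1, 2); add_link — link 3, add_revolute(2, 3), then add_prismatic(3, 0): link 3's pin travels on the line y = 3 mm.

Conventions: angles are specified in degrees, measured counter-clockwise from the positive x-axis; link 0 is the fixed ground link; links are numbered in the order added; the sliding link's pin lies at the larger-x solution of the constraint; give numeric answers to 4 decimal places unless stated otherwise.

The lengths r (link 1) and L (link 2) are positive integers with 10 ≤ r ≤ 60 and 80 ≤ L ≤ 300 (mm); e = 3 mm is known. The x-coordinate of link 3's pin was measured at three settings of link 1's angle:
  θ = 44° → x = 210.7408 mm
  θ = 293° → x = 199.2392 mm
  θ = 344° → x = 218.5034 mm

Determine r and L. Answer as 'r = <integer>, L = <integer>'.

constraint per measurement: (x − r cos θ)² + (r sin θ − e)² = L²
subtracting the θ₁ and θ₂ equations cancels the r² and L² terms:
r = (x₁² − x₂²) / (2[(x₁cos θ₁ + e sin θ₁) − (x₂cos θ₂ + e sin θ₂)]) = 29.9999 → r = 30
L² = (x₁ − r cos θ₁)² + (r sin θ₁ − e)² = 36099.9916 → L = 190.0000 → L = 190
check at θ₃=344°: x = 218.5034 (printed 218.5034) ✓

r = 30, L = 190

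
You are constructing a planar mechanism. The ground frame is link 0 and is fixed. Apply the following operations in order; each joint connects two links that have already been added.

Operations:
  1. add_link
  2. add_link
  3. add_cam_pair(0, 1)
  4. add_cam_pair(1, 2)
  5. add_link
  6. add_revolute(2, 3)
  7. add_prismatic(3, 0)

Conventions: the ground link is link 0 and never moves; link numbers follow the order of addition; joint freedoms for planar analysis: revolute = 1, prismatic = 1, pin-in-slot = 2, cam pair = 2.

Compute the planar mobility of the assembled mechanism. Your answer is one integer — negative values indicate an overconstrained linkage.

L=1 J1=0 J2=0
add link → L=2 J1=0 J2=0
add link → L=3 J1=0 J2=0
C@0,1 dof=2 J2 → L=3 J1=0 J2=1
C@1,2 dof=2 J2 → L=3 J1=0 J2=2
add link → L=4 J1=0 J2=2
R@2,3 dof=1 J1 → L=4 J1=1 J2=2
P@3,0 dof=1 J1 → L=4 J1=2 J2=2
M=3(L−1)−2J1−J2=3·3−2·2−2=3

M = 3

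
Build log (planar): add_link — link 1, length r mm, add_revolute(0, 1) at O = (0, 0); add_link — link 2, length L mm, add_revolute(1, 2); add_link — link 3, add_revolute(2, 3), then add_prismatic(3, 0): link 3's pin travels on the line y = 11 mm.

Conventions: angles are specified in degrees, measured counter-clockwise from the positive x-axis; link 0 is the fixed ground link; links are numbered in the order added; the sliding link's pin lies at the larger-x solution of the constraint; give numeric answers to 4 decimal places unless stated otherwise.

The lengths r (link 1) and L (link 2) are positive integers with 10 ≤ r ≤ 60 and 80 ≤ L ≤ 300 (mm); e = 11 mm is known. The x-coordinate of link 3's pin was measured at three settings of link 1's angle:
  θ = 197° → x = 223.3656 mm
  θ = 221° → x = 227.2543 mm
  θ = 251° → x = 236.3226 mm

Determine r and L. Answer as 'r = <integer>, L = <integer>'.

constraint per measurement: (x − r cos θ)² + (r sin θ − e)² = L²
subtracting the θ₁ and θ₂ equations cancels the r² and L² terms:
r = (x₁² − x₂²) / (2[(x₁cos θ₁ + e sin θ₁) − (x₂cos θ₂ + e sin θ₂)]) = 23.0000 → r = 23
L² = (x₁ − r cos θ₁)² + (r sin θ₁ − e)² = 60515.9883 → L = 246.0000 → L = 246
check at θ₃=251°: x = 236.3226 (printed 236.3226) ✓

r = 23, L = 246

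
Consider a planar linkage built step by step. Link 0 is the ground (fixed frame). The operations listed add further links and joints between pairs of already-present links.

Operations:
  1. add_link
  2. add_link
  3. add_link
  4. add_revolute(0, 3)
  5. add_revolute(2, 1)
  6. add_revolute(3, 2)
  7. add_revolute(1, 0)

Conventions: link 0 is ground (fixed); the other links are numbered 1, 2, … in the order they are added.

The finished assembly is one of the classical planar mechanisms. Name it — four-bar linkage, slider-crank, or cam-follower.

links: 4 (incl. ground); joints: 4 revolute, 0 prismatic, 0 higher (cam) pair, forming one closed loop
4 links in a single 4R loop → four-bar linkage

four-bar linkage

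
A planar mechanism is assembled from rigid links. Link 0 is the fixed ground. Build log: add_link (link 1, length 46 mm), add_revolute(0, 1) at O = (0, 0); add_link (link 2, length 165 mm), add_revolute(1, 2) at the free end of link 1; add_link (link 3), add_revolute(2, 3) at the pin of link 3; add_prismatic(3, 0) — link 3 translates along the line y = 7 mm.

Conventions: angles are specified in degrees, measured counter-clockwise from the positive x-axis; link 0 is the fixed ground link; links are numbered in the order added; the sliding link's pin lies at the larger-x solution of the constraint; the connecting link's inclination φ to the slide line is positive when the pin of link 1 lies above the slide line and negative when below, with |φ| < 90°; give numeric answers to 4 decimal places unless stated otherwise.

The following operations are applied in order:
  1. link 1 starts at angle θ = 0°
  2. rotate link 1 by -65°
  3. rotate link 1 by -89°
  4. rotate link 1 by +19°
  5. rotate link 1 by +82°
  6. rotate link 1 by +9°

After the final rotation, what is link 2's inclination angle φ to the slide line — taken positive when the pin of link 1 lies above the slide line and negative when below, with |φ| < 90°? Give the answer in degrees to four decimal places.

geometry: r = 46 mm, L = 165 mm, e = 7 mm; θ starts at 0°
rotate link 1 by -65°: θ ← 0° -65° = -65°
rotate link 1 by -89°: θ ← -65° -89° = -154°
rotate link 1 by +19°: θ ← -154° +19° = -135°
rotate link 1 by +82°: θ ← -135° +82° = -53°
rotate link 1 by +9°: θ ← -53° +9° = -44°
h = r sin θ − e = -31.954285 − 7 = -38.954285
sin φ = h / L = -38.954285 / 165 = -0.23608658
φ = arcsin(-0.23608658) = -13.655681°

-13.6557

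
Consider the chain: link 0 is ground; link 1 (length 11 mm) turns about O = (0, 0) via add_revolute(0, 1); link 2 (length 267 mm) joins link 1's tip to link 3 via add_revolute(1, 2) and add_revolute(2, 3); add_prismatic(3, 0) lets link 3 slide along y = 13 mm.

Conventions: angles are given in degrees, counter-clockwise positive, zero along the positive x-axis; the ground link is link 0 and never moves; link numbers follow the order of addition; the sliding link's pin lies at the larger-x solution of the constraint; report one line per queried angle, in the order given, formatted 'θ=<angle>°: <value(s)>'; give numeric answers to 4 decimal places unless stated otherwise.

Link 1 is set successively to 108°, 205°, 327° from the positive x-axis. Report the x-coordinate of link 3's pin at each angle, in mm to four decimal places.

geometry: r = 11 mm, L = 267 mm, e = 13 mm
θ=108°: crank pin P = (r cos θ, r sin θ) = (-3.399187, 10.461622)
θ=108°: h = r sin θ − e = 10.461622 − 13 = -2.538378
θ=108°: x = r cos θ + √(L² − h²) = -3.399187 + 266.987934 = 263.588747
θ=205°: crank pin P = (r cos θ, r sin θ) = (-9.969386, -4.648801)
θ=205°: h = r sin θ − e = -4.648801 − 13 = -17.648801
θ=205°: x = r cos θ + √(L² − h²) = -9.969386 + 266.416065 = 256.446680
θ=327°: crank pin P = (r cos θ, r sin θ) = (9.225376, -5.991029)
θ=327°: h = r sin θ − e = -5.991029 − 13 = -18.991029
θ=327°: x = r cos θ + √(L² − h²) = 9.225376 + 266.323752 = 275.549128

θ=108°: 263.5887
θ=205°: 256.4467
θ=327°: 275.5491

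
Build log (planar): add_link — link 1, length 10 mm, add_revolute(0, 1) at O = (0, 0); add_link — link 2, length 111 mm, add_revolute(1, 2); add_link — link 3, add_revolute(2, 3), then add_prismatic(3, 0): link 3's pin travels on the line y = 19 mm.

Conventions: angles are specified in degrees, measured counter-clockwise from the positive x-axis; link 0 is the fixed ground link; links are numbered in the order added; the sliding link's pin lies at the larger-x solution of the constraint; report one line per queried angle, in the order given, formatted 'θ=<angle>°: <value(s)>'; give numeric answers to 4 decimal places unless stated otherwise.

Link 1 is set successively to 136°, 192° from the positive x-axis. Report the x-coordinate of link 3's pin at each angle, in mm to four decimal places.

geometry: r = 10 mm, L = 111 mm, e = 19 mm
θ=136°: crank pin P = (r cos θ, r sin θ) = (-7.193398, 6.946584)
θ=136°: h = r sin θ − e = 6.946584 − 19 = -12.053416
θ=136°: x = r cos θ + √(L² − h²) = -7.193398 + 110.343623 = 103.150225
θ=192°: crank pin P = (r cos θ, r sin θ) = (-9.781476, -2.079117)
θ=192°: h = r sin θ − e = -2.079117 − 19 = -21.079117
θ=192°: x = r cos θ + √(L² − h²) = -9.781476 + 108.980140 = 99.198664

θ=136°: 103.1502
θ=192°: 99.1987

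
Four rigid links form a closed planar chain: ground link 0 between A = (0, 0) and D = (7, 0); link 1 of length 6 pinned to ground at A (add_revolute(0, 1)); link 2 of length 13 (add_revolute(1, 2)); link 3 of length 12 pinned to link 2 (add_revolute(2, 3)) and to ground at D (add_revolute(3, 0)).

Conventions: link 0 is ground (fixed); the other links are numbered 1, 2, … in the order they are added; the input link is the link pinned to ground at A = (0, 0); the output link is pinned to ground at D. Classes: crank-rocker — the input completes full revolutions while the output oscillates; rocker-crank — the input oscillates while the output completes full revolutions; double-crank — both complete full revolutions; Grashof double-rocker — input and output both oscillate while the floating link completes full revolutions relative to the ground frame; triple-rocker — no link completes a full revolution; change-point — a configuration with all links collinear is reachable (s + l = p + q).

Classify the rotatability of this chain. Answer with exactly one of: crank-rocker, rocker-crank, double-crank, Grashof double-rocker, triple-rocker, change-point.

lengths: ground=7, input=6, coupler=13, output=12
sorted: s=6 (shortest), l=13 (longest), p+q=19
s + l = 19 vs p + q = 19
s + l = p + q → change-point (collinear configuration reachable)

change-point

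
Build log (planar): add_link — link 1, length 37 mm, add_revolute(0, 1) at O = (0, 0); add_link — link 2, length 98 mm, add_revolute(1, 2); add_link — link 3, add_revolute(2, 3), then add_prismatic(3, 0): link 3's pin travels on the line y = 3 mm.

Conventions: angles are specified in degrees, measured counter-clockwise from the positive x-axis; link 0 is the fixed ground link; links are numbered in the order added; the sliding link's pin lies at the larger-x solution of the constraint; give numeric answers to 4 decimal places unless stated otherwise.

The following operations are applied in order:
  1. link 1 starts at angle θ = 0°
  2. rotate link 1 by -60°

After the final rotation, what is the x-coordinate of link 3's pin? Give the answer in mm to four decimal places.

geometry: r = 37 mm, L = 98 mm, e = 3 mm; θ starts at 0°
rotate link 1 by -60°: θ ← 0° -60° = -60°
crank pin P = (r cos θ, r sin θ) = (18.500000, -32.042940)
h = r sin θ − e = -32.042940 − 3 = -35.042940
x = r cos θ + √(L² − h²) = 18.500000 + 91.520448 = 110.020448

110.0204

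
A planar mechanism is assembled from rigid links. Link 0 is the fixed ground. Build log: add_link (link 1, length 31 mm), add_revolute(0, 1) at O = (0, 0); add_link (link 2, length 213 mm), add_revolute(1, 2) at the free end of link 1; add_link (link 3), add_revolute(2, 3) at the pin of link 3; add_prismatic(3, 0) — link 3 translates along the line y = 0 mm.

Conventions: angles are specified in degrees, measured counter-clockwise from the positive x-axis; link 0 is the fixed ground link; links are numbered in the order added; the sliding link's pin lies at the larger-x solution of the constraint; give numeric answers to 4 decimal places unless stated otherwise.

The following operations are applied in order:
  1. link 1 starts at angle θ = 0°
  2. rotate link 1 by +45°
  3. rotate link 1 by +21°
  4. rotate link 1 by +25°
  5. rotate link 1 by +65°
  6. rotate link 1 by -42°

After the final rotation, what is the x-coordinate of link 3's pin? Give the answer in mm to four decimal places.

geometry: r = 31 mm, L = 213 mm, e = 0 mm; θ starts at 0°
rotate link 1 by +45°: θ ← 0° +45° = 45°
rotate link 1 by +21°: θ ← 45° +21° = 66°
rotate link 1 by +25°: θ ← 66° +25° = 91°
rotate link 1 by +65°: θ ← 91° +65° = 156°
rotate link 1 by -42°: θ ← 156° -42° = 114°
crank pin P = (r cos θ, r sin θ) = (-12.608836, 28.319909)
h = r sin θ − e = 28.319909 − 0 = 28.319909
x = r cos θ + √(L² − h²) = -12.608836 + 211.108936 = 198.500100

198.5001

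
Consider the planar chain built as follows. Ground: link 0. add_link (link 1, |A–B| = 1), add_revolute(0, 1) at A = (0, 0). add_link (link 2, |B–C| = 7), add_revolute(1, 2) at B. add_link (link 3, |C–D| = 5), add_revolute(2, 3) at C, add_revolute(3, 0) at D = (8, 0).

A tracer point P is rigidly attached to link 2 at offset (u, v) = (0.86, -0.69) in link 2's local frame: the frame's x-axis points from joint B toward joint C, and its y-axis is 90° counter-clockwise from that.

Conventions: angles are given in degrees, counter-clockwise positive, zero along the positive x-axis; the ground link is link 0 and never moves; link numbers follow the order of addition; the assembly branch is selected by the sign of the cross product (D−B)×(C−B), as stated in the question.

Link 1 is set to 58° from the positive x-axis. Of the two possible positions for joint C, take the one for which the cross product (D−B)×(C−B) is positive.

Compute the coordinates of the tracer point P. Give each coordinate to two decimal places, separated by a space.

A=(0,0), D=(8.00,0)
B = A + 1.00·(cos58°, sin58°) = (0.5299, 0.8480)
|BD| = 7.5181
circle(B,7.00) ∩ circle(D,5.00): a=5.3552, h=4.5080
  candidates: C₊=(6.3594,4.7232) cross=33.891; C₋=(5.3424,-4.2352) cross=-33.891
  branch + wants cross > 0 → take C=(6.3594,4.7232) (cross=33.891)
ex = (C−B)/|BC| = (0.8328,0.5536); ey = (-0.5536,0.8328)
P = B + 0.86·ex + -0.69·ey = (1.6281,0.7495)

1.63 0.75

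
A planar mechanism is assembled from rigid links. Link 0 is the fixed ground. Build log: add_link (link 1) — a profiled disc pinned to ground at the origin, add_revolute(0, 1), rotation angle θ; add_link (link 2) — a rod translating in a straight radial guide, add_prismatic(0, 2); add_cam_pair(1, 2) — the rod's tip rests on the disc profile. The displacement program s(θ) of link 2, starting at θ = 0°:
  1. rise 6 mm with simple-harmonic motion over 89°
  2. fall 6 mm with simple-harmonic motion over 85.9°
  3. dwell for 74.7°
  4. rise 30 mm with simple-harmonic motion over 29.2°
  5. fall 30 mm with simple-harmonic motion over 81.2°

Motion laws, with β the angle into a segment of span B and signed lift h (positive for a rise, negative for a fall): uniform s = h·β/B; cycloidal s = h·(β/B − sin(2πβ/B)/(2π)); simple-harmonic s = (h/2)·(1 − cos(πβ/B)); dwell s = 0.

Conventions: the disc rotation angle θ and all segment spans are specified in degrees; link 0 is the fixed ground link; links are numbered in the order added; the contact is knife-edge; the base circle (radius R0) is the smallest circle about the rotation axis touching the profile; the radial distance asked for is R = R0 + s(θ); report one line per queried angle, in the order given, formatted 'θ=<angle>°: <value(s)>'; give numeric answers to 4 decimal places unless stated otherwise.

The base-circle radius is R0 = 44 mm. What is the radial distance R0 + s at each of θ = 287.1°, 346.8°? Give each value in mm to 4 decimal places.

seg 1 [0°–89°] simple-harmonic, h=6: full span → s += 6 → s = 6.0000
seg 2 [89°–174.9°] simple-harmonic, h=-6: full span → s += -6 → s = 0.0000
seg 3 [174.9°–249.6°] dwell: s stays 0.0000
seg 4 [249.6°–278.8°] simple-harmonic, h=30: full span → s += 30 → s = 30.0000
seg 5 [278.8°–360°] simple-harmonic, h=-30: θ=287.1° here. β=8.3, B=81.2. -30/2·(1 − cos(π·0.1022)) = -0.7668 → s = 29.2332
seg 5 [278.8°–360°] simple-harmonic, h=-30: θ=346.8° here. β=68, B=81.2. -30/2·(1 − cos(π·0.8374)) = -28.0860 → s = 1.9140
θ=287.1°: R = R0 + s = 44 + 29.2332 = 73.2332
θ=346.8°: R = R0 + s = 44 + 1.9140 = 45.9140

θ=287.1°: 73.2332
θ=346.8°: 45.9140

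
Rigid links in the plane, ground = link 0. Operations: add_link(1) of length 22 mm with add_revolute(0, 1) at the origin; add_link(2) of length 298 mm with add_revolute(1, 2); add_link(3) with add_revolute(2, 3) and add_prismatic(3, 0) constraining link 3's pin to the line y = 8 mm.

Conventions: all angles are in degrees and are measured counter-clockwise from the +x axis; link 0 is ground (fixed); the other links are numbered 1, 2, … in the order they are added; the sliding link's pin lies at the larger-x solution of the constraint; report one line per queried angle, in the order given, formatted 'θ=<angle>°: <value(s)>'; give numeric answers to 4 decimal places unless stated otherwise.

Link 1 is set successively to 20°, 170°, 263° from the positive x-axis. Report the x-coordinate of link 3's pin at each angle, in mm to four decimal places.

geometry: r = 22 mm, L = 298 mm, e = 8 mm
θ=20°: crank pin P = (r cos θ, r sin θ) = (20.673238, 7.524443)
θ=20°: h = r sin θ − e = 7.524443 − 8 = -0.475557
θ=20°: x = r cos θ + √(L² − h²) = 20.673238 + 297.999621 = 318.672858
θ=170°: crank pin P = (r cos θ, r sin θ) = (-21.665771, 3.820260)
θ=170°: h = r sin θ − e = 3.820260 − 8 = -4.179740
θ=170°: x = r cos θ + √(L² − h²) = -21.665771 + 297.970686 = 276.304916
θ=263°: crank pin P = (r cos θ, r sin θ) = (-2.681126, -21.836015)
θ=263°: h = r sin θ − e = -21.836015 − 8 = -29.836015
θ=263°: x = r cos θ + √(L² − h²) = -2.681126 + 296.502634 = 293.821509

θ=20°: 318.6729
θ=170°: 276.3049
θ=263°: 293.8215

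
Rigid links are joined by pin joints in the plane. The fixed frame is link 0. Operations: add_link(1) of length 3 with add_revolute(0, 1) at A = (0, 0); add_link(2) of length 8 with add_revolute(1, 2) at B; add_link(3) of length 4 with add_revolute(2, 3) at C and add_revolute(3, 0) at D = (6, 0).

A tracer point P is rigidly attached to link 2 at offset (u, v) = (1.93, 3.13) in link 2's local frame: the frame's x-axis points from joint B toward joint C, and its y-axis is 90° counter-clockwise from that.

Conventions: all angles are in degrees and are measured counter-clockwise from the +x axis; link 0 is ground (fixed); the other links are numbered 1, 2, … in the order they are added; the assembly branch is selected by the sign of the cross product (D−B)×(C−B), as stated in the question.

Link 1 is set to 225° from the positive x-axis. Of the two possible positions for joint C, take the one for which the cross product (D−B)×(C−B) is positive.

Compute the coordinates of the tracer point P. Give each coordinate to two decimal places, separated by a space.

A=(0,0), D=(6.00,0)
B = A + 3.00·(cos225°, sin225°) = (-2.1213, -2.1213)
|BD| = 8.3938
circle(B,8.00) ∩ circle(D,4.00): a=7.0562, h=3.7697
  candidates: C₊=(3.7531,3.3093) cross=31.642; C₋=(5.6585,-3.9854) cross=-31.642
  branch + wants cross > 0 → take C=(3.7531,3.3093) (cross=31.642)
ex = (C−B)/|BC| = (0.7343,0.6788); ey = (-0.6788,0.7343)
P = B + 1.93·ex + 3.13·ey = (-2.8288,1.4872)

-2.83 1.49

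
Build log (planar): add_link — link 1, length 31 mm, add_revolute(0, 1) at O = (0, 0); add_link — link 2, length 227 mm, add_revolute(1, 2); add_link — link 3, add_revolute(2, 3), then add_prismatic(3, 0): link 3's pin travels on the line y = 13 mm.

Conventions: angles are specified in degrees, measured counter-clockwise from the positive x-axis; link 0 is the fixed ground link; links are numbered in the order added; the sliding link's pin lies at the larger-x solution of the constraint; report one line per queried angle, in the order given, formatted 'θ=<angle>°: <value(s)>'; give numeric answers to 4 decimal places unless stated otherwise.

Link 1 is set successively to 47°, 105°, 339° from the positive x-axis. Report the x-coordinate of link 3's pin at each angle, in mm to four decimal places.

geometry: r = 31 mm, L = 227 mm, e = 13 mm
θ=47°: crank pin P = (r cos θ, r sin θ) = (21.141949, 22.671965)
θ=47°: h = r sin θ − e = 22.671965 − 13 = 9.671965
θ=47°: x = r cos θ + √(L² − h²) = 21.141949 + 226.793856 = 247.935805
θ=105°: crank pin P = (r cos θ, r sin θ) = (-8.023390, 29.943701)
θ=105°: h = r sin θ − e = 29.943701 − 13 = 16.943701
θ=105°: x = r cos θ + √(L² − h²) = -8.023390 + 226.366762 = 218.343372
θ=339°: crank pin P = (r cos θ, r sin θ) = (28.940993, -11.109406)
θ=339°: h = r sin θ − e = -11.109406 − 13 = -24.109406
θ=339°: x = r cos θ + √(L² − h²) = 28.940993 + 225.716053 = 254.657046

θ=47°: 247.9358
θ=105°: 218.3434
θ=339°: 254.6570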